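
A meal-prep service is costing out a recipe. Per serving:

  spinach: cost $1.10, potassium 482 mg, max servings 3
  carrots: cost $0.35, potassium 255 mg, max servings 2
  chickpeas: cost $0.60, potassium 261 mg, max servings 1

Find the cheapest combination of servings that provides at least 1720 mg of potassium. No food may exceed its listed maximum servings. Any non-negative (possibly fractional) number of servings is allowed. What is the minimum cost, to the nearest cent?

Cost per mg of potassium: carrots $0.0014, spinach $0.0023, chickpeas $0.0023.
Take 2 servings of carrots: +510.0 mg potassium for $0.70 (total $0.70, still need 1210.0 mg).
Take 2.51 servings of spinach: +1210.0 mg potassium for $2.76 (total $3.46, still need 0.0 mg).
Filling from the cheapest source first is optimal under one linear minimum: $3.46.

$3.46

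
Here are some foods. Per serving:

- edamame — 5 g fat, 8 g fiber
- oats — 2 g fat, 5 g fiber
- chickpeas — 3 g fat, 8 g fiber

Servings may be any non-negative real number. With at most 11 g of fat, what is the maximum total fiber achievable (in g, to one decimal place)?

29.3 g

Fiber per g fat: chickpeas 2.667, oats 2.5, edamame 1.6.
With no serving limits, spend the whole fat allowance on chickpeas: 11 g / 3 g × 8 g = 29.3 g.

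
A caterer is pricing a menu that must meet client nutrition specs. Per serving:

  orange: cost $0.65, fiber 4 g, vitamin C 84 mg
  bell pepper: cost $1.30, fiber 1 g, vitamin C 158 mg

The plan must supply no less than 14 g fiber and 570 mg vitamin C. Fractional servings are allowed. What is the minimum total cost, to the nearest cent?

Compare the cost at each extreme point of the feasible region.
orange only: max(14/4, 570/84) = 6.786 servings → $4.41.
bell pepper only: max(14/1, 570/158) = 14 servings → $18.20.
orange + bell pepper with both tight: 2.996 servings and 2.015 servings → $4.57.
Cheapest feasible corner: $4.41.

$4.41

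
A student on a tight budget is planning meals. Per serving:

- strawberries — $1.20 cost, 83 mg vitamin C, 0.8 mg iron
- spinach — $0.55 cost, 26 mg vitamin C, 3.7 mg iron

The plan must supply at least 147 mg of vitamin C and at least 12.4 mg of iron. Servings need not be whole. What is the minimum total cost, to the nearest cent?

$2.68

Two binding constraints pin down two serving amounts, so the optimal mix uses at most two foods. The candidates are each food alone (scaled to the tighter of vitamin C/iron) and each pair with both constraints tight.
strawberries only: max(147/83, 12.4/0.8) = 15.5 servings → $18.60.
spinach only: max(147/26, 12.4/3.7) = 5.654 servings → $3.11.
strawberries + spinach with both tight: 0.7737 servings and 3.184 servings → $2.68.
The minimum over all feasible corners is $2.68.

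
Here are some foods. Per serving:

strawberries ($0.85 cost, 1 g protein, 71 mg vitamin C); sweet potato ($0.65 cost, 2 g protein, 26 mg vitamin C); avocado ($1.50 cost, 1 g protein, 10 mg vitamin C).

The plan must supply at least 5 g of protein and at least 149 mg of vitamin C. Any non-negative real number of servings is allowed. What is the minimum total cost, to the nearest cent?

$2.39

Minimising a linear cost over {protein ≥ 5, vitamin C ≥ 149, servings ≥ 0} — the optimum is at a vertex, using one or two foods.
strawberries only: max(5/1, 149/71) = 5 servings → $4.25.
sweet potato only: max(5/2, 149/26) = 5.731 servings → $3.73.
avocado only: max(5/1, 149/10) = 14.9 servings → $22.35.
strawberries + sweet potato with both tight: 1.448 servings and 1.776 servings → $2.39.
strawberries + avocado with both tight: 1.623 servings and 3.377 servings → $6.45.
sweet potato + avocado: intersection lies outside the first quadrant.
So the least-cost plan costs $2.39.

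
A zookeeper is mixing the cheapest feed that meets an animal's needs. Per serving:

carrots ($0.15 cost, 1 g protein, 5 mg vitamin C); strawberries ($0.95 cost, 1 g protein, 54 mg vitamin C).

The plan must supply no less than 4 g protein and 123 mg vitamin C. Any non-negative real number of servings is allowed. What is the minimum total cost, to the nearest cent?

$2.28

An LP optimum is at a vertex; with two nutrient constraints at most two foods are used. Check each candidate.
carrots only: max(4/1, 123/5) = 24.6 servings → $3.69.
strawberries only: max(4/1, 123/54) = 4 servings → $3.80.
carrots + strawberries with both tight: 1.898 servings and 2.102 servings → $2.28.
Cheapest feasible corner: $2.28.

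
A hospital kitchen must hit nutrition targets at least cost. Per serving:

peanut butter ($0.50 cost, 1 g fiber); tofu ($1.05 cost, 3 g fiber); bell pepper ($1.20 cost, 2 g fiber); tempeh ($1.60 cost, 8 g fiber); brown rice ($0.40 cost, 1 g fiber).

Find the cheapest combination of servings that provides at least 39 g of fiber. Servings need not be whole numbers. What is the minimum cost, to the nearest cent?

$7.80

Cost per g of fiber: tempeh $0.2000, tofu $0.3500, brown rice $0.4000, peanut butter $0.5000, bell pepper $0.6000.
With no serving limits, use only tempeh: 39 g / 8 g = 4.875 servings × $1.60 = $7.80.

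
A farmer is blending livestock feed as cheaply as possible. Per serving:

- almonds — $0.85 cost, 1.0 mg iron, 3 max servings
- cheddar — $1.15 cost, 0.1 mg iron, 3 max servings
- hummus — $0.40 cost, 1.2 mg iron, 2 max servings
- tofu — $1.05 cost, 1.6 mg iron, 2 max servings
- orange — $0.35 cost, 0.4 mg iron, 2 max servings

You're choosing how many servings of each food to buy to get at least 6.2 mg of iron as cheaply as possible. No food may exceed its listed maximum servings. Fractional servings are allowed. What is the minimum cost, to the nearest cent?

Cost per mg of iron: hummus $0.3333, tofu $0.6562, almonds $0.8500, orange $0.8750, cheddar $11.5000.
Take 2 servings of hummus: +2.4 mg iron for $0.80 (total $0.80, still need 3.8 mg).
Take 2 servings of tofu: +3.2 mg iron for $2.10 (total $2.90, still need 0.6 mg).
Take 0.6 servings of almonds: +0.6 mg iron for $0.51 (total $3.41, still need 0.0 mg).
Greedy by cheapest-per-mg is optimal for a single linear constraint, so the minimum cost is $3.41.

$3.41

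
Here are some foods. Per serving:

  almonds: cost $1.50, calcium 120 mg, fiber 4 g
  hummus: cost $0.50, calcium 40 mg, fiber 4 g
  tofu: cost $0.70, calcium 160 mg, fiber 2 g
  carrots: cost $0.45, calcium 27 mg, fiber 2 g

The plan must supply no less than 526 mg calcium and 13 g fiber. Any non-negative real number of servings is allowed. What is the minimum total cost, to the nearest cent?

$2.90

almonds only: max(526/120, 13/4) = 4.383 servings → $6.58.
hummus only: max(526/40, 13/4) = 13.15 servings → $6.58.
tofu only: max(526/160, 13/2) = 6.5 servings → $4.55.
carrots only: max(526/27, 13/2) = 19.48 servings → $8.77.
almonds + hummus with both targets exact would need a negative amount; discard.
almonds + tofu with both tight: 2.57 servings and 1.36 servings → $4.81.
almonds + carrots: intersection lies outside the first quadrant.
hummus + tofu with both tight: 1.836 servings and 2.829 servings → $2.90.
hummus + carrots: intersection lies outside the first quadrant.
tofu + carrots with both tight: 2.635 servings and 3.865 servings → $3.58.
The minimum over all feasible corners is $2.90.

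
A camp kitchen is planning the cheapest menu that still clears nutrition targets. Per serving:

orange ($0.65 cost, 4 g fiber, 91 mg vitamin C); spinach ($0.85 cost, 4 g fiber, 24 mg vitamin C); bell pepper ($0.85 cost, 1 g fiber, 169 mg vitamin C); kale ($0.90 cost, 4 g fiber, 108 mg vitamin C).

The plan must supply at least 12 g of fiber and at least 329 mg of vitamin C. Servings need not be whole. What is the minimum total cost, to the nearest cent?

$2.21

With two linear requirements the optimum uses one or two foods; enumerate the corners.
orange only: max(12/4, 329/91) = 3.615 servings → $2.35.
spinach only: max(12/4, 329/24) = 13.71 servings → $11.65.
bell pepper only: max(12/1, 329/169) = 12 servings → $10.20.
kale only: max(12/4, 329/108) = 3.046 servings → $2.74.
orange + spinach: intersection lies outside the first quadrant.
orange + bell pepper with both tight: 2.904 servings and 0.3829 servings → $2.21.
orange + kale: intersection lies outside the first quadrant.
spinach + bell pepper with both tight: 2.606 servings and 1.577 servings → $3.56.
spinach + kale: intersection lies outside the first quadrant.
bell pepper + kale with both tight: 0.03521 servings and 2.991 servings → $2.72.
The minimum over all feasible corners is $2.21.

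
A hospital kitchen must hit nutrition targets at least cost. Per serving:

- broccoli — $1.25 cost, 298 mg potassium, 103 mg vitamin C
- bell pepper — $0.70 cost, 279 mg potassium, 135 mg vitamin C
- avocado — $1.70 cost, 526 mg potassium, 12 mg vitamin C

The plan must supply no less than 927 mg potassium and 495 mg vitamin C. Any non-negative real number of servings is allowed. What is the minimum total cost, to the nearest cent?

With two linear requirements the optimum uses one or two foods; enumerate the corners.
broccoli only: max(927/298, 495/103) = 4.806 servings → $6.01.
bell pepper only: max(927/279, 495/135) = 3.667 servings → $2.57.
avocado only: max(927/526, 495/12) = 41.25 servings → $70.12.
broccoli + bell pepper: intersection lies outside the first quadrant.
broccoli + avocado: the both-tight solution has a negative serving — not a feasible corner.
bell pepper + avocado: the both-tight solution has a negative serving — not a feasible corner.
Cheapest feasible corner: $2.57.

$2.57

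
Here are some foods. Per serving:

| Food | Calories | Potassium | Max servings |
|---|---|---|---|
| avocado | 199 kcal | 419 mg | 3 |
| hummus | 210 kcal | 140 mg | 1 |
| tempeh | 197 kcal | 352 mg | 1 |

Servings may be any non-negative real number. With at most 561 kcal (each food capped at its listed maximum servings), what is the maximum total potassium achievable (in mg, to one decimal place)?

1181.2 mg

Potassium per kcal: avocado 2.106, tempeh 1.787, hummus 0.6667.
Take 2.819 servings of avocado: uses 561 kcal, +1181.2 mg potassium (running total 1181.2 mg).
Filling greedily by potassium-per-kcal is optimal for one linear limit, giving 1181.2 mg.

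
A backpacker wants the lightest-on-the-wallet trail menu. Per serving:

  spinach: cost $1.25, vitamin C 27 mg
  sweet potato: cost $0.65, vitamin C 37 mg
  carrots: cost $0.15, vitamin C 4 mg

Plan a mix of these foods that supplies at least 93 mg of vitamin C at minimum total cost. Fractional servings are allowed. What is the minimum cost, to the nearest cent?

$1.63

Cost per mg of vitamin C: sweet potato $0.0176, carrots $0.0375, spinach $0.0463.
With no serving limits, use only sweet potato: 93 mg / 37 mg = 2.514 servings × $0.65 = $1.63.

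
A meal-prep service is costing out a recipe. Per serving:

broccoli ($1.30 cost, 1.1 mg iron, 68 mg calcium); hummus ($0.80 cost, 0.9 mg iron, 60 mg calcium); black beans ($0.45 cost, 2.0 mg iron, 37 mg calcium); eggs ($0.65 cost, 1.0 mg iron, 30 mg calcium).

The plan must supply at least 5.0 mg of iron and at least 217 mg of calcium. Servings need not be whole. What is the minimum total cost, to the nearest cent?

A basic optimal solution has at most two foods positive. Try each food alone and each pair with both targets met exactly.
broccoli only: max(5.0/1.1, 217/68) = 4.545 servings → $5.91.
hummus only: max(5.0/0.9, 217/60) = 5.556 servings → $4.44.
black beans only: max(5.0/2.0, 217/37) = 5.865 servings → $2.64.
eggs only: max(5.0/1.0, 217/30) = 7.233 servings → $4.70.
broccoli + hummus: intersection lies outside the first quadrant.
broccoli + black beans with both tight: 2.613 servings and 1.063 servings → $3.87.
broccoli + eggs with both tight: 1.914 servings and 2.894 servings → $4.37.
hummus + black beans with both tight: 2.872 servings and 1.208 servings → $2.84.
hummus + eggs with both tight: 2.03 servings and 3.173 servings → $3.69.
black beans + eggs: intersection lies outside the first quadrant.
Cheapest feasible corner: $2.64.

$2.64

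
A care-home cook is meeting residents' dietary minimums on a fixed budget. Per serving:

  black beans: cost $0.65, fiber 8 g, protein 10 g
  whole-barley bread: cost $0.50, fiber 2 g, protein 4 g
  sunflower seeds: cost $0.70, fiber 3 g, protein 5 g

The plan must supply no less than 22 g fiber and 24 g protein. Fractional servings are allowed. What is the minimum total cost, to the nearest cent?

$1.79

black beans only: max(22/8, 24/10) = 2.75 servings → $1.79.
whole-barley bread only: max(22/2, 24/4) = 11 servings → $5.50.
sunflower seeds only: max(22/3, 24/5) = 7.333 servings → $5.13.
black beans + whole-barley bread: intersection lies outside the first quadrant.
black beans + sunflower seeds: intersection lies outside the first quadrant.
whole-barley bread + sunflower seeds: the both-tight solution has a negative serving — not a feasible corner.
The minimum over all feasible corners is $1.79.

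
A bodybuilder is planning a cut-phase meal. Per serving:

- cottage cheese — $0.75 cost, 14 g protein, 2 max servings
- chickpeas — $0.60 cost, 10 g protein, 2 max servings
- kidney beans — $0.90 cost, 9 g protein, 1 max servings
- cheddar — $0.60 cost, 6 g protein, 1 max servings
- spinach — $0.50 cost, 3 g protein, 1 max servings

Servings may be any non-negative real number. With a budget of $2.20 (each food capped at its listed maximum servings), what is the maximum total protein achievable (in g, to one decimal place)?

Protein per dollar: cottage cheese 18.67, chickpeas 16.67, kidney beans 10, cheddar 10, spinach 6.
Take 2 servings of cottage cheese: spends $1.50, +28.0 g protein (running total 28.0 g).
Take 1.167 servings of chickpeas: spends $0.70, +11.7 g protein (running total 39.7 g).
Filling greedily by protein-per-dollar is optimal for one linear limit, giving 39.7 g.

39.7 g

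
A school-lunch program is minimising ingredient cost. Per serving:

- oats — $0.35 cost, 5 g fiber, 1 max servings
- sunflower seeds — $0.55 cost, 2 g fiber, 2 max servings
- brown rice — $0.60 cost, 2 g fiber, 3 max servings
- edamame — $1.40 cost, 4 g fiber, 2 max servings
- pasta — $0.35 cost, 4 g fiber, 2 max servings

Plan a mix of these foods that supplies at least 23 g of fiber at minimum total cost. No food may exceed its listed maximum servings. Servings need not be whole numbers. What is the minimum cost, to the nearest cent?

Cost per g of fiber: oats $0.0700, pasta $0.0875, sunflower seeds $0.2750, brown rice $0.3000, edamame $0.3500.
Take 1 serving of oats: +5.0 g fiber for $0.35 (total $0.35, still need 18.0 g).
Take 2 servings of pasta: +8.0 g fiber for $0.70 (total $1.05, still need 10.0 g).
Take 2 servings of sunflower seeds: +4.0 g fiber for $1.10 (total $2.15, still need 6.0 g).
Take 3 servings of brown rice: +6.0 g fiber for $1.80 (total $3.95, still need 0.0 g).
Greedy by cheapest-per-g is optimal for a single linear constraint, so the minimum cost is $3.95.

$3.95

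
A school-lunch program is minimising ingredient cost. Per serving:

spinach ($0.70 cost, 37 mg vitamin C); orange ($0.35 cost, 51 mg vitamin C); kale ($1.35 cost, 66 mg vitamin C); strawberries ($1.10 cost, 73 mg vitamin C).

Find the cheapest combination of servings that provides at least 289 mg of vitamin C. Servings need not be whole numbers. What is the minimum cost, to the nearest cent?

$1.98

Cost per mg of vitamin C: orange $0.0069, strawberries $0.0151, spinach $0.0189, kale $0.0205.
With no serving limits, use only orange: 289 mg / 51 mg = 5.667 servings × $0.35 = $1.98.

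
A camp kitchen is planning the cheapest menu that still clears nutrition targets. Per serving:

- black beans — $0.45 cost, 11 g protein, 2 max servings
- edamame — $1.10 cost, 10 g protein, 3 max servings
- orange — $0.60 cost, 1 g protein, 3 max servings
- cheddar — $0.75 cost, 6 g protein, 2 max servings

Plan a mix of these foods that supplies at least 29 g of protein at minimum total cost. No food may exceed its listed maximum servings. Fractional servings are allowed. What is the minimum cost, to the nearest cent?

$1.67

Cost per g of protein: black beans $0.0409, edamame $0.1100, cheddar $0.1250, orange $0.6000.
Take 2 servings of black beans: +22.0 g protein for $0.90 (total $0.90, still need 7.0 g).
Take 0.7 servings of edamame: +7.0 g protein for $0.77 (total $1.67, still need 0.0 g).
Greedy by cheapest-per-g is optimal for a single linear constraint, so the minimum cost is $1.67.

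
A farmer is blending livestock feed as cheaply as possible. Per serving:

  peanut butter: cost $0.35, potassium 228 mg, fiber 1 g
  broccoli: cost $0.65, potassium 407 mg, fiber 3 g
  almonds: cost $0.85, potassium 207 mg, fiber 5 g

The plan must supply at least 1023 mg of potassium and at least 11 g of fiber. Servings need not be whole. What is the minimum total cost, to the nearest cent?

$2.15

At the optimum either one food covers both requirements or two foods hit both targets exactly; no other combination can be cheaper.
peanut butter only: max(1023/228, 11/1) = 11 servings → $3.85.
broccoli only: max(1023/407, 11/3) = 3.667 servings → $2.38.
almonds only: max(1023/207, 11/5) = 4.942 servings → $4.20.
peanut butter + broccoli with both targets exact would need a negative amount; discard.
peanut butter + almonds with both tight: 3.042 servings and 1.592 servings → $2.42.
broccoli + almonds with both tight: 2.007 servings and 0.9958 servings → $2.15.
So the least-cost plan costs $2.15.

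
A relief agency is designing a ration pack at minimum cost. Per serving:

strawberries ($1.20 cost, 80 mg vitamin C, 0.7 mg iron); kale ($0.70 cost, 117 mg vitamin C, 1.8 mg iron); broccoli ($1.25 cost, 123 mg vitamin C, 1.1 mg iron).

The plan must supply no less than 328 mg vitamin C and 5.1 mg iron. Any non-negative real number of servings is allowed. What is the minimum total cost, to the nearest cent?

$1.98

With two linear requirements the optimum uses one or two foods; enumerate the corners.
strawberries only: max(328/80, 5.1/0.7) = 7.286 servings → $8.74.
kale only: max(328/117, 5.1/1.8) = 2.833 servings → $1.98.
broccoli only: max(328/123, 5.1/1.1) = 4.636 servings → $5.80.
strawberries + kale: intersection lies outside the first quadrant.
strawberries + broccoli with both targets exact would need a negative amount; discard.
kale + broccoli: intersection lies outside the first quadrant.
Cheapest feasible corner: $1.98.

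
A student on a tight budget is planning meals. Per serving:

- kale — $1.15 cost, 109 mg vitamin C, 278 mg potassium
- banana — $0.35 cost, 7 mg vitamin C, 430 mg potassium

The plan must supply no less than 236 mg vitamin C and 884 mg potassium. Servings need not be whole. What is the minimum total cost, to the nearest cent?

$2.68

kale only: max(236/109, 884/278) = 3.18 servings → $3.66.
banana only: max(236/7, 884/430) = 33.71 servings → $11.80.
kale + banana with both tight: 2.121 servings and 0.6844 servings → $2.68.
So the least-cost plan costs $2.68.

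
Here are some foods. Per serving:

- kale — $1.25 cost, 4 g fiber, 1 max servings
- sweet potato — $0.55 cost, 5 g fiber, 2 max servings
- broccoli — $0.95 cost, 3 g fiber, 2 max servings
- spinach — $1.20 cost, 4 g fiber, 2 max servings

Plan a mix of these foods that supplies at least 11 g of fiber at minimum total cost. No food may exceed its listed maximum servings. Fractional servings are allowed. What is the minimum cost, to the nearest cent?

Cost per g of fiber: sweet potato $0.1100, spinach $0.3000, kale $0.3125, broccoli $0.3167.
Take 2 servings of sweet potato: +10.0 g fiber for $1.10 (total $1.10, still need 1.0 g).
Take 0.25 servings of spinach: +1.0 g fiber for $0.30 (total $1.40, still need 0.0 g).
Greedy by cheapest-per-g is optimal for a single linear constraint, so the minimum cost is $1.40.

$1.40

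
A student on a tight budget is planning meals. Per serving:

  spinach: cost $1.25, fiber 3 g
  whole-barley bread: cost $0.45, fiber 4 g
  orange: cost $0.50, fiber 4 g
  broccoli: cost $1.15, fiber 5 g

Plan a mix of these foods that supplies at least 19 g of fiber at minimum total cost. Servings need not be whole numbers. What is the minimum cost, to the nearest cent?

Cost per g of fiber: whole-barley bread $0.1125, orange $0.1250, broccoli $0.2300, spinach $0.4167.
With no serving limits, use only whole-barley bread: 19 g / 4 g = 4.75 servings × $0.45 = $2.14.

$2.14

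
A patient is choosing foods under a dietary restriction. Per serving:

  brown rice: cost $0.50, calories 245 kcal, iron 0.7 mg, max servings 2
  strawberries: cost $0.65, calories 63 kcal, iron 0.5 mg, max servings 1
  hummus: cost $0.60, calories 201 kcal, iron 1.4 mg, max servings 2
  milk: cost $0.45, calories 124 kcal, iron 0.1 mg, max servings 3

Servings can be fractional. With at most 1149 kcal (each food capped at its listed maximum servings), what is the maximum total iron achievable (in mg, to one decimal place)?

Iron per kcal: strawberries 0.007937, hummus 0.006965, brown rice 0.002857, milk 0.0008065.
Take 1 serving of strawberries: uses 63 kcal, +0.5 mg iron (running total 0.5 mg).
Take 2 servings of hummus: uses 402 kcal, +2.8 mg iron (running total 3.3 mg).
Take 2 servings of brown rice: uses 490 kcal, +1.4 mg iron (running total 4.7 mg).
Take 1.565 servings of milk: uses 194 kcal, +0.2 mg iron (running total 4.9 mg).
Greedy by best ratio exhausts the calories allowance optimally: 4.9 mg.

4.9 mg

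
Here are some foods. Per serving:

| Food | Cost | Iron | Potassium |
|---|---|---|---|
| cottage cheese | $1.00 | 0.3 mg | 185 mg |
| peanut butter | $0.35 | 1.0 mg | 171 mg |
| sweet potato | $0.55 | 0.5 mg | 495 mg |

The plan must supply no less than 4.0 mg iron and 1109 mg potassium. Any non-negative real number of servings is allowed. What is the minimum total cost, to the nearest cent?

cottage cheese only: max(4.0/0.3, 1109/185) = 13.33 servings → $13.33.
peanut butter only: max(4.0/1.0, 1109/171) = 6.485 servings → $2.27.
sweet potato only: max(4.0/0.5, 1109/495) = 8 servings → $4.40.
cottage cheese + peanut butter with both tight: 3.179 servings and 3.046 servings → $4.24.
cottage cheese + sweet potato with both targets exact would need a negative amount; discard.
peanut butter + sweet potato with both tight: 3.481 servings and 1.038 servings → $1.79.
The minimum over all feasible corners is $1.79.

$1.79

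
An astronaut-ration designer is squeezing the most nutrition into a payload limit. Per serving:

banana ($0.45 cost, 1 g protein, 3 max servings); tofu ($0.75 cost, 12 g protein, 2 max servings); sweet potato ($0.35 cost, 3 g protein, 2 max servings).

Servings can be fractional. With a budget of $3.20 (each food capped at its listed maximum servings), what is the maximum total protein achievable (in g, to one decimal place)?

32.2 g

Protein per dollar: tofu 16, sweet potato 8.571, banana 2.222.
Take 2 servings of tofu: spends $1.50, +24.0 g protein (running total 24.0 g).
Take 2 servings of sweet potato: spends $0.70, +6.0 g protein (running total 30.0 g).
Take 2.222 servings of banana: spends $1.00, +2.2 g protein (running total 32.2 g).
Greedy by best ratio exhausts the cost allowance optimally: 32.2 g.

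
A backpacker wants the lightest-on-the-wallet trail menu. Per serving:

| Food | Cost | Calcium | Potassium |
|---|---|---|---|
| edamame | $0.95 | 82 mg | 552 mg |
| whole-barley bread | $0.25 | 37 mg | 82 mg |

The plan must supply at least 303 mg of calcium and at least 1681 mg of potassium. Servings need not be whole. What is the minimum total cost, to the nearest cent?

At the optimum either one food covers both requirements or two foods hit both targets exactly; no other combination can be cheaper.
edamame only: max(303/82, 1681/552) = 3.695 servings → $3.51.
whole-barley bread only: max(303/37, 1681/82) = 20.5 servings → $5.12.
edamame + whole-barley bread with both tight: 2.726 servings and 2.147 servings → $3.13.
Cheapest feasible corner: $3.13.

$3.13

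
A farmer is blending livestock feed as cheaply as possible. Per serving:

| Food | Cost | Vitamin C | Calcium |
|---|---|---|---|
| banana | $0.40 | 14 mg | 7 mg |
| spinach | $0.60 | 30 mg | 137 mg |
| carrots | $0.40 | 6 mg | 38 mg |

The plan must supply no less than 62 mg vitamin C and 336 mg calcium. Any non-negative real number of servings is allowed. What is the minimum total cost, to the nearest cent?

$1.47

An LP optimum is at a vertex; with two nutrient constraints at most two foods are used. Check each candidate.
banana only: max(62/14, 336/7) = 48 servings → $19.20.
spinach only: max(62/30, 336/137) = 2.453 servings → $1.47.
carrots only: max(62/6, 336/38) = 10.33 servings → $4.13.
banana + spinach with both targets exact would need a negative amount; discard.
banana + carrots with both tight: 0.6939 servings and 8.714 servings → $3.76.
spinach + carrots with both tight: 1.069 servings and 4.987 servings → $2.64.
The minimum over all feasible corners is $1.47.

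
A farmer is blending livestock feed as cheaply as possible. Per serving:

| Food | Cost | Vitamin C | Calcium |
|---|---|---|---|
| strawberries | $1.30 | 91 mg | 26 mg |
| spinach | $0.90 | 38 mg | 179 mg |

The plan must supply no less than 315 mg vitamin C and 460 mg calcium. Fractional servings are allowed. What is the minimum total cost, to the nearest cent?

$5.29

Check every corner: each single food scaled to meet both minima, and each pair solved so both constraints bind.
strawberries only: max(315/91, 460/26) = 17.69 servings → $23.00.
spinach only: max(315/38, 460/179) = 8.289 servings → $7.46.
strawberries + spinach with both tight: 2.543 servings and 2.201 servings → $5.29.
So the least-cost plan costs $5.29.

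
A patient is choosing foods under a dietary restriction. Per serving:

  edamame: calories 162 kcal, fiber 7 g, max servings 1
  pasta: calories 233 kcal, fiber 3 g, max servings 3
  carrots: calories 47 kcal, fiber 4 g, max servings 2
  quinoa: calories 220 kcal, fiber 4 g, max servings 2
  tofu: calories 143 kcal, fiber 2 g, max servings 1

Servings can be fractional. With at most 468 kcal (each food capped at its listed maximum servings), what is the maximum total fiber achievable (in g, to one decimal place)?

18.9 g

Fiber per kcal: carrots 0.08511, edamame 0.04321, quinoa 0.01818, tofu 0.01399, pasta 0.01288.
Take 2 servings of carrots: uses 94 kcal, +8.0 g fiber (running total 8.0 g).
Take 1 serving of edamame: uses 162 kcal, +7.0 g fiber (running total 15.0 g).
Take 0.9636 servings of quinoa: uses 212 kcal, +3.9 g fiber (running total 18.9 g).
Filling greedily by fiber-per-kcal is optimal for one linear limit, giving 18.9 g.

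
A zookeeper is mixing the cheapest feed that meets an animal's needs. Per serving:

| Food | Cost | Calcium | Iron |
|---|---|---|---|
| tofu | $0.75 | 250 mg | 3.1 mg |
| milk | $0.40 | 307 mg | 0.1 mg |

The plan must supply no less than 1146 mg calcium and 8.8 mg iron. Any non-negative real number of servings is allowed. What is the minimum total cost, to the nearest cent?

$2.68

tofu only: max(1146/250, 8.8/3.1) = 4.584 servings → $3.44.
milk only: max(1146/307, 8.8/0.1) = 88 servings → $35.20.
tofu + milk with both tight: 2.792 servings and 1.46 servings → $2.68.
Cheapest feasible corner: $2.68.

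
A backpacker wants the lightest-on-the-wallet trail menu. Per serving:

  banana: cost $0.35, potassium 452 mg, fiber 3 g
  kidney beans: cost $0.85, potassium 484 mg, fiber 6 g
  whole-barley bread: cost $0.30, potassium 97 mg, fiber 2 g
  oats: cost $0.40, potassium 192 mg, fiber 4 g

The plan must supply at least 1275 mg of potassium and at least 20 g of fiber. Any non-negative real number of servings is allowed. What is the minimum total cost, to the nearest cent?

$2.05

Two binding constraints pin down two serving amounts, so the optimal mix uses at most two foods. The candidates are each food alone (scaled to the tighter of potassium/fiber) and each pair with both constraints tight.
banana only: max(1275/452, 20/3) = 6.667 servings → $2.33.
kidney beans only: max(1275/484, 20/6) = 3.333 servings → $2.83.
whole-barley bread only: max(1275/97, 20/2) = 13.14 servings → $3.94.
oats only: max(1275/192, 20/4) = 6.641 servings → $2.66.
banana + kidney beans: the both-tight solution has a negative serving — not a feasible corner.
banana + whole-barley bread with both tight: 0.9951 servings and 8.507 servings → $2.90.
banana + oats with both tight: 1.023 servings and 4.233 servings → $2.05.
kidney beans + whole-barley bread with both tight: 1.58 servings and 5.259 servings → $2.92.
kidney beans + oats with both tight: 1.607 servings and 2.589 servings → $2.40.
whole-barley bread + oats: intersection lies outside the first quadrant.
The minimum over all feasible corners is $2.05.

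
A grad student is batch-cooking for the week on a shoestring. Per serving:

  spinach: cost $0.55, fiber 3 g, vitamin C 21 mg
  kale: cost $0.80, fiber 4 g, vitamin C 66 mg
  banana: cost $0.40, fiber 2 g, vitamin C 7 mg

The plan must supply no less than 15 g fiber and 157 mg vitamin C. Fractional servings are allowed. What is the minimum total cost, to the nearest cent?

$2.84

A basic optimal solution has at most two foods positive. Try each food alone and each pair with both targets met exactly.
spinach only: max(15/3, 157/21) = 7.476 servings → $4.11.
kale only: max(15/4, 157/66) = 3.75 servings → $3.00.
banana only: max(15/2, 157/7) = 22.43 servings → $8.97.
spinach + kale with both tight: 3.175 servings and 1.368 servings → $2.84.
spinach + banana: intersection lies outside the first quadrant.
kale + banana with both tight: 2.01 servings and 3.481 servings → $3.00.
Cheapest feasible corner: $2.84.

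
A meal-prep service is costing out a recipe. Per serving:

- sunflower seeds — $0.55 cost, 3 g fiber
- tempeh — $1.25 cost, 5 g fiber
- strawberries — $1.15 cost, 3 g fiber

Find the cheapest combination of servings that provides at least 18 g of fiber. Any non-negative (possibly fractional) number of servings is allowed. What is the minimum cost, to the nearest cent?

Cost per g of fiber: sunflower seeds $0.1833, tempeh $0.2500, strawberries $0.3833.
With no serving limits, use only sunflower seeds: 18 g / 3 g = 6 servings × $0.55 = $3.30.

$3.30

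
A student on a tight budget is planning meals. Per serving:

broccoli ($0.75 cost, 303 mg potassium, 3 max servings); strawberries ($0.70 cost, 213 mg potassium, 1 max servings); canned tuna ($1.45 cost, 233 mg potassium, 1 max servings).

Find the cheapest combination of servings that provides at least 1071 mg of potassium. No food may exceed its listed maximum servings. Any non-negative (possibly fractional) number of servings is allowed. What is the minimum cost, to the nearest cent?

$2.78

Cost per mg of potassium: broccoli $0.0025, strawberries $0.0033, canned tuna $0.0062.
Take 3 servings of broccoli: +909.0 mg potassium for $2.25 (total $2.25, still need 162.0 mg).
Take 0.7606 servings of strawberries: +162.0 mg potassium for $0.53 (total $2.78, still need 0.0 mg).
Greedy by cheapest-per-mg is optimal for a single linear constraint, so the minimum cost is $2.78.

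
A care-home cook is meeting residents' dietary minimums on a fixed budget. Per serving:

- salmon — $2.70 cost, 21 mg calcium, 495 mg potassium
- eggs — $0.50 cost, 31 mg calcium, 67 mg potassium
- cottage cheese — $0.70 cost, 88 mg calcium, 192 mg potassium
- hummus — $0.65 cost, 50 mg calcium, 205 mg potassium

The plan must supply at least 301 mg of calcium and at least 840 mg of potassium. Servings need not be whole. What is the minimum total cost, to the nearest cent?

The cheapest plan sits at a corner of the feasible region — with two constraints it uses at most two foods.
salmon only: max(301/21, 840/495) = 14.33 servings → $38.70.
eggs only: max(301/31, 840/67) = 12.54 servings → $6.27.
cottage cheese only: max(301/88, 840/192) = 4.375 servings → $3.06.
hummus only: max(301/50, 840/205) = 6.02 servings → $3.91.
salmon + eggs with both tight: 0.4214 servings and 9.424 servings → $5.85.
salmon + cottage cheese with both tight: 0.408 servings and 3.323 servings → $3.43.
salmon + hummus: intersection lies outside the first quadrant.
eggs + cottage cheese: the both-tight solution has a negative serving — not a feasible corner.
eggs + hummus with both tight: 6.557 servings and 1.954 servings → $4.55.
cottage cheese + hummus with both tight: 2.335 servings and 1.911 servings → $2.88.
The minimum over all feasible corners is $2.88.

$2.88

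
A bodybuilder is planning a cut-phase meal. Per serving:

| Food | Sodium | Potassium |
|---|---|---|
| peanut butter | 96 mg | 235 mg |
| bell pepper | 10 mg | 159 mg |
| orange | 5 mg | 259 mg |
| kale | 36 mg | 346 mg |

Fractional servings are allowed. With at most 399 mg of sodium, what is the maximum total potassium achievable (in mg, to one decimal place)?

Potassium per mg sodium: orange 51.8, bell pepper 15.9, kale 9.611, peanut butter 2.448.
With no serving limits, spend the whole sodium allowance on orange: 399 mg / 5 mg × 259 mg = 20668.2 mg.

20668.2 mg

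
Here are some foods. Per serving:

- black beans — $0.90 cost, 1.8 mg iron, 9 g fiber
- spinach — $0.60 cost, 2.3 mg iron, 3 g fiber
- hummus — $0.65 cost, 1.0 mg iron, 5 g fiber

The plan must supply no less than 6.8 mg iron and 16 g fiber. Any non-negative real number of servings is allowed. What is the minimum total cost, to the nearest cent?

Minimising a linear cost over {iron ≥ 6.8, fiber ≥ 16, servings ≥ 0} — the optimum is at a vertex, using one or two foods.
black beans only: max(6.8/1.8, 16/9) = 3.778 servings → $3.40.
spinach only: max(6.8/2.3, 16/3) = 5.333 servings → $3.20.
hummus only: max(6.8/1.0, 16/5) = 6.8 servings → $4.42.
black beans + spinach with both tight: 1.072 servings and 2.118 servings → $2.24.
black beans + hummus (both tight): parallel constraints — no distinct corner.
spinach + hummus with both tight: 2.118 servings and 1.929 servings → $2.52.
The minimum over all feasible corners is $2.24.

$2.24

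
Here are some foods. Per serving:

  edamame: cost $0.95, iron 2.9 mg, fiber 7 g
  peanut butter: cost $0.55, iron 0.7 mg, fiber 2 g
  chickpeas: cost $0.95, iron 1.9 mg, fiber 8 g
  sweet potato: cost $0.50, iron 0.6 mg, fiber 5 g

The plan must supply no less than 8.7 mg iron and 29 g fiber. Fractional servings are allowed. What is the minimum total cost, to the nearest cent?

$3.53

An LP optimum is at a vertex; with two nutrient constraints at most two foods are used. Check each candidate.
edamame only: max(8.7/2.9, 29/7) = 4.143 servings → $3.94.
peanut butter only: max(8.7/0.7, 29/2) = 14.5 servings → $7.97.
chickpeas only: max(8.7/1.9, 29/8) = 4.579 servings → $4.35.
sweet potato only: max(8.7/0.6, 29/5) = 14.5 servings → $7.25.
edamame + peanut butter: intersection lies outside the first quadrant.
edamame + chickpeas with both tight: 1.465 servings and 2.343 servings → $3.62.
edamame + sweet potato with both tight: 2.534 servings and 2.252 servings → $3.53.
peanut butter + chickpeas with both tight: 8.056 servings and 1.611 servings → $5.96.
peanut butter + sweet potato with both tight: 11.35 servings and 1.261 servings → $6.87.
chickpeas + sweet potato with both targets exact would need a negative amount; discard.
The minimum over all feasible corners is $3.53.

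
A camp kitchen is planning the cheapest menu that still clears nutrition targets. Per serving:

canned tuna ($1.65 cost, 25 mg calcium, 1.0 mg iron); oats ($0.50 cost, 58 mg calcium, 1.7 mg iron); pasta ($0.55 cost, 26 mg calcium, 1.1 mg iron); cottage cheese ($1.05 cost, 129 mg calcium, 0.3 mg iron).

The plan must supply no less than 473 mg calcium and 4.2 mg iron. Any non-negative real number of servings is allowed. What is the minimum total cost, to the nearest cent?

Minimising a linear cost over {calcium ≥ 473, iron ≥ 4.2, servings ≥ 0} — the optimum is at a vertex, using one or two foods.
canned tuna only: max(473/25, 4.2/1.0) = 18.92 servings → $31.22.
oats only: max(473/58, 4.2/1.7) = 8.155 servings → $4.08.
pasta only: max(473/26, 4.2/1.1) = 18.19 servings → $10.01.
cottage cheese only: max(473/129, 4.2/0.3) = 14 servings → $14.70.
canned tuna + oats with both targets exact would need a negative amount; discard.
canned tuna + pasta: intersection lies outside the first quadrant.
canned tuna + cottage cheese with both tight: 3.291 servings and 3.029 servings → $8.61.
oats + pasta: intersection lies outside the first quadrant.
oats + cottage cheese with both tight: 1.981 servings and 2.776 servings → $3.91.
pasta + cottage cheese with both tight: 2.982 servings and 3.066 servings → $4.86.
The minimum over all feasible corners is $3.91.

$3.91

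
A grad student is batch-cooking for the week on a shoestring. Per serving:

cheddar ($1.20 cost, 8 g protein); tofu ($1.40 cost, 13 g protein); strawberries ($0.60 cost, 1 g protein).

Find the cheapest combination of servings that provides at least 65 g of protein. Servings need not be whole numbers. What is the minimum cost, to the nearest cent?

$7.00

Cost per g of protein: tofu $0.1077, cheddar $0.1500, strawberries $0.6000.
With no serving limits, use only tofu: 65 g / 13 g = 5 servings × $1.40 = $7.00.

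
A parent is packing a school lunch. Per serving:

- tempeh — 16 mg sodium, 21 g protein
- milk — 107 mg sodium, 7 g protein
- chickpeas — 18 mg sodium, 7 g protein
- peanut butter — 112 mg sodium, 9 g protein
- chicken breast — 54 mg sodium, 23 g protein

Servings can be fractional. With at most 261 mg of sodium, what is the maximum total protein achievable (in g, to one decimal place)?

342.6 g

Protein per mg sodium: tempeh 1.312, chicken breast 0.4259, chickpeas 0.3889, peanut butter 0.08036, milk 0.06542.
With no serving limits, spend the whole sodium allowance on tempeh: 261 mg / 16 mg × 21 g = 342.6 g.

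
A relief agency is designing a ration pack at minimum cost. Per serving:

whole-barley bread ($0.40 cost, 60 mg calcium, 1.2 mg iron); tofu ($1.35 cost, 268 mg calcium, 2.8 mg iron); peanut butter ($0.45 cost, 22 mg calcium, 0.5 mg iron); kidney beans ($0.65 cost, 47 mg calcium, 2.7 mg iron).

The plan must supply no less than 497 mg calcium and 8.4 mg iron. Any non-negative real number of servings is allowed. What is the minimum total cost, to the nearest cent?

whole-barley bread only: max(497/60, 8.4/1.2) = 8.283 servings → $3.31.
tofu only: max(497/268, 8.4/2.8) = 3 servings → $4.05.
peanut butter only: max(497/22, 8.4/0.5) = 22.59 servings → $10.17.
kidney beans only: max(497/47, 8.4/2.7) = 10.57 servings → $6.87.
whole-barley bread + tofu with both tight: 5.596 servings and 0.6016 servings → $3.05.
whole-barley bread + peanut butter: intersection lies outside the first quadrant.
whole-barley bread + kidney beans: the both-tight solution has a negative serving — not a feasible corner.
tofu + peanut butter with both tight: 0.8798 servings and 11.87 servings → $6.53.
tofu + kidney beans with both tight: 1.6 servings and 1.452 servings → $3.10.
peanut butter + kidney beans with both targets exact would need a negative amount; discard.
So the least-cost plan costs $3.05.

$3.05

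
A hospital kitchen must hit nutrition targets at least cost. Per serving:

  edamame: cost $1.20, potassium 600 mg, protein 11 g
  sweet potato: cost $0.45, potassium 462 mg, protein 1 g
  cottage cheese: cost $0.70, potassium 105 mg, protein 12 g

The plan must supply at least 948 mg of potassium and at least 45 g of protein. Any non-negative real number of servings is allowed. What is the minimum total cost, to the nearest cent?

$3.10

Check every corner: each single food scaled to meet both minima, and each pair solved so both constraints bind.
edamame only: max(948/600, 45/11) = 4.091 servings → $4.91.
sweet potato only: max(948/462, 45/1) = 45 servings → $20.25.
cottage cheese only: max(948/105, 45/12) = 9.029 servings → $6.32.
edamame + sweet potato with both targets exact would need a negative amount; discard.
edamame + cottage cheese with both tight: 1.1 servings and 2.741 servings → $3.24.
sweet potato + cottage cheese with both tight: 1.223 servings and 3.648 servings → $3.10.
So the least-cost plan costs $3.10.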